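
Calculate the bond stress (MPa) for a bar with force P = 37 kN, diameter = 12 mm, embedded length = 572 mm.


u = P / (pi * db * ld)
= 37 * 1000 / (pi * 12 * 572)
= 1.716 MPa

1.716


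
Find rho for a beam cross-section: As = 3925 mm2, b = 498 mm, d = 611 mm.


rho = As / (b * d)
= 3925 / (498 * 611)
= 0.0129

0.0129


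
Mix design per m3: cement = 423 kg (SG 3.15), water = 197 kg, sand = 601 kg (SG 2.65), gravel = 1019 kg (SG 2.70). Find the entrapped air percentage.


Vol cement = 423 / (3.15 * 1000) = 0.134286 m3
Vol water = 197 / 1000 = 0.197 m3
Vol sand = 601 / (2.65 * 1000) = 0.226792 m3
Vol gravel = 1019 / (2.70 * 1000) = 0.377407 m3
Total solid + water volume = 0.935486 m3
Air = (1 - 0.935486) * 100 = 6.45%

6.45


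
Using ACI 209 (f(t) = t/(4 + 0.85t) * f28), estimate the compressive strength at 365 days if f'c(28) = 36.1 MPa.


f(365) = 365 / (4 + 0.85 * 365) * 36.1
= 365 / 314.25 * 36.1
= 41.93 MPa

41.93


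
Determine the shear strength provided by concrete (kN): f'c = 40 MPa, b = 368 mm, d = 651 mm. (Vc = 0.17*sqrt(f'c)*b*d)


Vc = 0.17 * sqrt(40) * 368 * 651 / 1000
= 257.58 kN

257.58


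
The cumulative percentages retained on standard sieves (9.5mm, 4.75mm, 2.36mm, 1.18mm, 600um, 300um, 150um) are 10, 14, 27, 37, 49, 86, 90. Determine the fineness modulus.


FM = sum(cumulative % retained) / 100
= 313 / 100
= 3.13

3.13


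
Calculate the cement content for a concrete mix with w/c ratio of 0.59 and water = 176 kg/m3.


Cement = water / (w/c)
= 176 / 0.59
= 298.3 kg/m3

298.3


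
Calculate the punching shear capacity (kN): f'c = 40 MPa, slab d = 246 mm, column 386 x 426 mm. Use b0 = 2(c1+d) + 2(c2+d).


b0 = 2*(386 + 246) + 2*(426 + 246) = 2608 mm
Vc = 0.33 * sqrt(40) * 2608 * 246 / 1000
= 1339.02 kN

1339.02


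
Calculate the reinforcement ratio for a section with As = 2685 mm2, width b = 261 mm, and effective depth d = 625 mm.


rho = As / (b * d)
= 2685 / (261 * 625)
= 0.0165

0.0165


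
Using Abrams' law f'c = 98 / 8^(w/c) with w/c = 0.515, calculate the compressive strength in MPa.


f'c = 98 / 8^0.515
= 98 / 2.918
= 33.58 MPa

33.58


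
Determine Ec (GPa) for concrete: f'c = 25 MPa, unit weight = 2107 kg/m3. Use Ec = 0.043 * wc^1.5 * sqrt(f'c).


Ec = 0.043 * 2107^1.5 * sqrt(25) / 1000
= 20.79 GPa

20.79


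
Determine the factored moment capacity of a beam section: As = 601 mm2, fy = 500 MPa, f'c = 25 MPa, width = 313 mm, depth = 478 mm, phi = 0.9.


a = As * fy / (0.85 * f'c * b)
= 601 * 500 / (0.85 * 25 * 313)
= 45.1795 mm
Mn = As * fy * (d - a/2) / 10^6
= 136.8508 kN-m
phi*Mn = 0.9 * 136.8508 = 123.17 kN-m

123.17


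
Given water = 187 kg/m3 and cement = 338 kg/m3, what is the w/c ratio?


w/c = water / cement
w/c = 187 / 338 = 0.553

0.553


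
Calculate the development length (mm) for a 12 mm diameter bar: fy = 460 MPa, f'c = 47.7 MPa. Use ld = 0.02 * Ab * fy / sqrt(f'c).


Ab = pi * 12^2 / 4 = 113.097 mm2
ld = 0.02 * 113.097 * 460 / sqrt(47.7)
= 150.7 mm

150.7


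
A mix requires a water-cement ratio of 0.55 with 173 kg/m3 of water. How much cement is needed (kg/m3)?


Cement = water / (w/c)
= 173 / 0.55
= 314.5 kg/m3

314.5


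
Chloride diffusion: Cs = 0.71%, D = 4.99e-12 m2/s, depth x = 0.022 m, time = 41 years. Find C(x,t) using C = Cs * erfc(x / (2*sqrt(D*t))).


t_seconds = 41 * 365.25 * 24 * 3600 = 1293861600.0 s
arg = 0.022 / (2 * sqrt(4.99e-12 * 1293861600.0))
= 0.1369
erfc(0.1369) = 0.8465
C = 0.71 * 0.8465 = 0.601%

0.601


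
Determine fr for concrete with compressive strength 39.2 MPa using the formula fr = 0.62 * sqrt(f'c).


fr = 0.62 * sqrt(39.2)
= 3.882 MPa

3.882


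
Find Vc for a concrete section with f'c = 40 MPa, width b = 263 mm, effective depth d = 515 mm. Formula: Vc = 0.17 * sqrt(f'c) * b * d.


Vc = 0.17 * sqrt(40) * 263 * 515 / 1000
= 145.63 kN

145.63


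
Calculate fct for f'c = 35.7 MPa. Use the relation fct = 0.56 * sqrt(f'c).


fct = 0.56 * sqrt(35.7)
= 0.56 * 5.975
= 3.346 MPa

3.346


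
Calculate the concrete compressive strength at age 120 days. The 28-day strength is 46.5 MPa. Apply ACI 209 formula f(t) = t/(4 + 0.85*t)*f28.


f(120) = 120 / (4 + 0.85 * 120) * 46.5
= 120 / 106.0 * 46.5
= 52.64 MPa

52.64


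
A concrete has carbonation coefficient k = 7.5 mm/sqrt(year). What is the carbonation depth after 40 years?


depth = k * sqrt(t)
= 7.5 * sqrt(40)
= 47.43 mm

47.43


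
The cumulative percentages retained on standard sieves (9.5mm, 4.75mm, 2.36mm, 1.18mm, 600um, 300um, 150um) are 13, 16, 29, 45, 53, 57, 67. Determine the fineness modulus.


FM = sum(cumulative % retained) / 100
= 280 / 100
= 2.8

2.8


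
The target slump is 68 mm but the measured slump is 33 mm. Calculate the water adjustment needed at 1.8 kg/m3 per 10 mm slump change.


Difference = 68 - 33 = 35 mm
Water adjustment = 35 * 1.8 / 10 = 6.3 kg/m3

6.3


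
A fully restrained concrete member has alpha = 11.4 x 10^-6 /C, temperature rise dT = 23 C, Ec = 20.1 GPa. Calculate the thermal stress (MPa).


sigma = alpha * dT * Ec
= 11.4e-6 * 23 * 20.1 * 1000
= 5.27 MPa

5.27


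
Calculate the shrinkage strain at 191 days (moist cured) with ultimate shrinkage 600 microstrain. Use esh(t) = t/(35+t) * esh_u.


esh(191) = 191 / (35 + 191) * 600
= 191 / 226 * 600
= 507.1 microstrain

507.1


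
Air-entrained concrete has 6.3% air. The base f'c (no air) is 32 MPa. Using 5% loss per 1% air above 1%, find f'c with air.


Strength loss = (6.3 - 1) * 5 = 26.5%
f'c = 32 * (1 - 26.5/100)
= 23.52 MPa

23.52


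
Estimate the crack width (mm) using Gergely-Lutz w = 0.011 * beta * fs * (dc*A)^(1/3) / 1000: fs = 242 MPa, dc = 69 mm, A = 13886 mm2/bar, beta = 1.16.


w = 0.011 * beta * fs * (dc * A)^(1/3) / 1000
= 0.011 * 1.16 * 242 * (69 * 13886)^(1/3) / 1000
= 0.304 mm

0.304


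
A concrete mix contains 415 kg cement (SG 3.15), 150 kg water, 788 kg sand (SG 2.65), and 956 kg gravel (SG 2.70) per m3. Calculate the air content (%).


Vol cement = 415 / (3.15 * 1000) = 0.131746 m3
Vol water = 150 / 1000 = 0.15 m3
Vol sand = 788 / (2.65 * 1000) = 0.297358 m3
Vol gravel = 956 / (2.70 * 1000) = 0.354074 m3
Total solid + water volume = 0.933179 m3
Air = (1 - 0.933179) * 100 = 6.68%

6.68


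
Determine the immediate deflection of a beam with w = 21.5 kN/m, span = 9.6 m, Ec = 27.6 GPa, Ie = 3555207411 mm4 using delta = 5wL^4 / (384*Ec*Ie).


Convert: L = 9.6 m = 9600 mm, Ec = 27.6 GPa = 27600 MPa
delta = 5 * 21.5 * 9600^4 / (384 * 27600 * 3555207411)
= 24.23 mm

24.23


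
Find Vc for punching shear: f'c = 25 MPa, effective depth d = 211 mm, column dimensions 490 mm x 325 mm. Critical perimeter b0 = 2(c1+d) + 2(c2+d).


b0 = 2*(490 + 211) + 2*(325 + 211) = 2474 mm
Vc = 0.33 * sqrt(25) * 2474 * 211 / 1000
= 861.32 kN

861.32


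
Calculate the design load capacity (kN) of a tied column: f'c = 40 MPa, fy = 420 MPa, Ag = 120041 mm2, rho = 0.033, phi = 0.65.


Ast = rho * Ag = 0.033 * 120041 = 3961.353 mm2
phi*Pn = 0.65 * 0.80 * (0.85 * 40 * (120041 - 3961.353) + 420 * 3961.353) / 1000
= 2917.45 kN

2917.45


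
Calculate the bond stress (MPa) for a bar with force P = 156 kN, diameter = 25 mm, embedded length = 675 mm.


u = P / (pi * db * ld)
= 156 * 1000 / (pi * 25 * 675)
= 2.943 MPa

2.943


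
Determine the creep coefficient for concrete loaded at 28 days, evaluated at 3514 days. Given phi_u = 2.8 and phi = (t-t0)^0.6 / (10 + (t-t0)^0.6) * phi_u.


dt = 3514 - 28 = 3486
phi = 3486^0.6 / (10 + 3486^0.6) * 2.8
= 2.605

2.605


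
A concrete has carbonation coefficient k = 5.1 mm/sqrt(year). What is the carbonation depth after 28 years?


depth = k * sqrt(t)
= 5.1 * sqrt(28)
= 26.99 mm

26.99


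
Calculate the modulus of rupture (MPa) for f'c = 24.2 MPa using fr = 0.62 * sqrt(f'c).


fr = 0.62 * sqrt(24.2)
= 3.05 MPa

3.05


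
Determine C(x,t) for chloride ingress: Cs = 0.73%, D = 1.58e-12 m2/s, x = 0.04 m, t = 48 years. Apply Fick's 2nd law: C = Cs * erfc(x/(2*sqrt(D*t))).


t_seconds = 48 * 365.25 * 24 * 3600 = 1514764800.0 s
arg = 0.04 / (2 * sqrt(1.58e-12 * 1514764800.0))
= 0.4088
erfc(0.4088) = 0.5632
C = 0.73 * 0.5632 = 0.4111%

0.4111


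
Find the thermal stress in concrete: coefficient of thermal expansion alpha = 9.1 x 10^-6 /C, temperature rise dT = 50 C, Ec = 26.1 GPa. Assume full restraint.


sigma = alpha * dT * Ec
= 9.1e-6 * 50 * 26.1 * 1000
= 11.875 MPa

11.875


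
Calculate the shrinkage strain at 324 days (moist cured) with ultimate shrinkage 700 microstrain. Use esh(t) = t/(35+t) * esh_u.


esh(324) = 324 / (35 + 324) * 700
= 324 / 359 * 700
= 631.8 microstrain

631.8


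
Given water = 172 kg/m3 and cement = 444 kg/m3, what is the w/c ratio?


w/c = water / cement
w/c = 172 / 444 = 0.387

0.387


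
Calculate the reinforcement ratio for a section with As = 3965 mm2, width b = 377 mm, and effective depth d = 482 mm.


rho = As / (b * d)
= 3965 / (377 * 482)
= 0.0218

0.0218


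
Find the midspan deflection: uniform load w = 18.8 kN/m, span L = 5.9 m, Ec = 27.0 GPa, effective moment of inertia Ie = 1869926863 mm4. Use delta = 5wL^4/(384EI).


Convert: L = 5.9 m = 5900 mm, Ec = 27.0 GPa = 27000 MPa
delta = 5 * 18.8 * 5900^4 / (384 * 27000 * 1869926863)
= 5.88 mm

5.88


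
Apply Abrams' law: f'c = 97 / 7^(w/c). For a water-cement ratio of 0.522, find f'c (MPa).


f'c = 97 / 7^0.522
= 97 / 2.761
= 35.13 MPa

35.13


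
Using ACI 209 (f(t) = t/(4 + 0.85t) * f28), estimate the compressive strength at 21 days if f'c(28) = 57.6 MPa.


f(21) = 21 / (4 + 0.85 * 21) * 57.6
= 21 / 21.85 * 57.6
= 55.36 MPa

55.36


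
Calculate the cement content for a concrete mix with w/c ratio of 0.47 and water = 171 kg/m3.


Cement = water / (w/c)
= 171 / 0.47
= 363.8 kg/m3

363.8


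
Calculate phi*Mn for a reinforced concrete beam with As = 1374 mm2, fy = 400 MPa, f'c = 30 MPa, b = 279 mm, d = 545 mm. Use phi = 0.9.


a = As * fy / (0.85 * f'c * b)
= 1374 * 400 / (0.85 * 30 * 279)
= 77.2507 mm
Mn = As * fy * (d - a/2) / 10^6
= 278.3035 kN-m
phi*Mn = 0.9 * 278.3035 = 250.47 kN-m

250.47


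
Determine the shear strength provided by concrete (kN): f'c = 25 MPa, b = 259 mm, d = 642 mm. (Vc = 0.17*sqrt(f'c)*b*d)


Vc = 0.17 * sqrt(25) * 259 * 642 / 1000
= 141.34 kN

141.34


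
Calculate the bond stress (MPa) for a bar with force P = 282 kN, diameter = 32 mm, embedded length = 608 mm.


u = P / (pi * db * ld)
= 282 * 1000 / (pi * 32 * 608)
= 4.614 MPa

4.614


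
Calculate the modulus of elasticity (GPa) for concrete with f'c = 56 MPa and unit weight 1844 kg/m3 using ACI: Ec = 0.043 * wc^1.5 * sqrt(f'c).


Ec = 0.043 * 1844^1.5 * sqrt(56) / 1000
= 25.48 GPa

25.48


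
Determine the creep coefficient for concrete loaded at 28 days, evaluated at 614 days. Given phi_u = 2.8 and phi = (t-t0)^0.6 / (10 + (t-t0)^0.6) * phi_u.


dt = 614 - 28 = 586
phi = 586^0.6 / (10 + 586^0.6) * 2.8
= 2.298

2.298


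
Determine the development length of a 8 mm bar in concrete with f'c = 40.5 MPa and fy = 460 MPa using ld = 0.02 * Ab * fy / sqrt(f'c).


Ab = pi * 8^2 / 4 = 50.265 mm2
ld = 0.02 * 50.265 * 460 / sqrt(40.5)
= 72.7 mm

72.7


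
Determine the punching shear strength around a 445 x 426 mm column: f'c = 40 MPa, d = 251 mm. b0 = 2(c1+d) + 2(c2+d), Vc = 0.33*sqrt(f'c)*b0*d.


b0 = 2*(445 + 251) + 2*(426 + 251) = 2746 mm
Vc = 0.33 * sqrt(40) * 2746 * 251 / 1000
= 1438.53 kN

1438.53


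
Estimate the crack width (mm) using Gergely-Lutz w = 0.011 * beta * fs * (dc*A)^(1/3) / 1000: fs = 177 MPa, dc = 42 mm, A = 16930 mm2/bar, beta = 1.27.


w = 0.011 * beta * fs * (dc * A)^(1/3) / 1000
= 0.011 * 1.27 * 177 * (42 * 16930)^(1/3) / 1000
= 0.221 mm

0.221


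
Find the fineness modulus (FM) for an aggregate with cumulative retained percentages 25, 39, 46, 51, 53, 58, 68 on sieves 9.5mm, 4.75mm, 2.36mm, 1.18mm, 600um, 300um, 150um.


FM = sum(cumulative % retained) / 100
= 340 / 100
= 3.4

3.4


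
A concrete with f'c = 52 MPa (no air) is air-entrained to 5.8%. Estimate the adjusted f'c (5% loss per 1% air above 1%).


Strength loss = (5.8 - 1) * 5 = 24.0%
f'c = 52 * (1 - 24.0/100)
= 39.52 MPa

39.52


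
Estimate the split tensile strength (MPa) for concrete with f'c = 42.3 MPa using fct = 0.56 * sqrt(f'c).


fct = 0.56 * sqrt(42.3)
= 0.56 * 6.504
= 3.642 MPa

3.642


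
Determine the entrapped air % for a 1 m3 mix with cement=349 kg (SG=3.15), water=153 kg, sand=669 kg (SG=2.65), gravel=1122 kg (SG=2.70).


Vol cement = 349 / (3.15 * 1000) = 0.110794 m3
Vol water = 153 / 1000 = 0.153 m3
Vol sand = 669 / (2.65 * 1000) = 0.252453 m3
Vol gravel = 1122 / (2.70 * 1000) = 0.415556 m3
Total solid + water volume = 0.931802 m3
Air = (1 - 0.931802) * 100 = 6.82%

6.82


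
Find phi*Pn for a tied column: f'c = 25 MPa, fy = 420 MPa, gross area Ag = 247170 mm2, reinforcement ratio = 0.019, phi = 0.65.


Ast = rho * Ag = 0.019 * 247170 = 4696.23 mm2
phi*Pn = 0.65 * 0.80 * (0.85 * 25 * (247170 - 4696.23) + 420 * 4696.23) / 1000
= 3704.99 kN

3704.99


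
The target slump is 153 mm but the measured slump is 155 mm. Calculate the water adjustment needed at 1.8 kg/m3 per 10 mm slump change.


Difference = 153 - 155 = -2 mm
Water adjustment = -2 * 1.8 / 10 = -0.4 kg/m3

-0.4


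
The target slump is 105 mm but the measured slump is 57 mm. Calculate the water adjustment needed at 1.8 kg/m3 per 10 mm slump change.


Difference = 105 - 57 = 48 mm
Water adjustment = 48 * 1.8 / 10 = 8.6 kg/m3

8.6


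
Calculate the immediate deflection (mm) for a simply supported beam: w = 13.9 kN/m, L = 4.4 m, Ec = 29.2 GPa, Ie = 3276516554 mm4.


Convert: L = 4.4 m = 4400 mm, Ec = 29.2 GPa = 29200 MPa
delta = 5 * 13.9 * 4400^4 / (384 * 29200 * 3276516554)
= 0.71 mm

0.71


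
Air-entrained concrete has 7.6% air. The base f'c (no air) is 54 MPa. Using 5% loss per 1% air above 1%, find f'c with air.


Strength loss = (7.6 - 1) * 5 = 33.0%
f'c = 54 * (1 - 33.0/100)
= 36.18 MPa

36.18


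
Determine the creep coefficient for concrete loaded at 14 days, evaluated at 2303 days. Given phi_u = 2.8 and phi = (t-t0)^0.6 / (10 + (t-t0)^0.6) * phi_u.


dt = 2303 - 14 = 2289
phi = 2289^0.6 / (10 + 2289^0.6) * 2.8
= 2.554

2.554


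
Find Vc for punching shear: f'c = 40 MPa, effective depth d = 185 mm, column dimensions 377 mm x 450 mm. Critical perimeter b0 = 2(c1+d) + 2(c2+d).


b0 = 2*(377 + 185) + 2*(450 + 185) = 2394 mm
Vc = 0.33 * sqrt(40) * 2394 * 185 / 1000
= 924.36 kN

924.36


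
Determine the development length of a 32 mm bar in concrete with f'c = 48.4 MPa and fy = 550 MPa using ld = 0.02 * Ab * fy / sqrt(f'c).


Ab = pi * 32^2 / 4 = 804.248 mm2
ld = 0.02 * 804.248 * 550 / sqrt(48.4)
= 1271.6 mm

1271.6


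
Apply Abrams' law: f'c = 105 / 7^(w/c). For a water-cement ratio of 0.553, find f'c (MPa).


f'c = 105 / 7^0.553
= 105 / 2.933
= 35.8 MPa

35.8


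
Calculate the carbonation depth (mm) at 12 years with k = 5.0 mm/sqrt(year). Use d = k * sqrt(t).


depth = k * sqrt(t)
= 5.0 * sqrt(12)
= 17.32 mm

17.32


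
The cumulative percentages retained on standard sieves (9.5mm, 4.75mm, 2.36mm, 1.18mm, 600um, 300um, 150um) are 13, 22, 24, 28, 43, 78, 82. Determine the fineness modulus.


FM = sum(cumulative % retained) / 100
= 290 / 100
= 2.9

2.9


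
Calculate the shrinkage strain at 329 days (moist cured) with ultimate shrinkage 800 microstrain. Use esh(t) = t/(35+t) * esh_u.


esh(329) = 329 / (35 + 329) * 800
= 329 / 364 * 800
= 723.1 microstrain

723.1


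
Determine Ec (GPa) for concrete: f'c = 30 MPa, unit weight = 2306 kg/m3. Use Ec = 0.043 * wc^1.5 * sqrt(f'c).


Ec = 0.043 * 2306^1.5 * sqrt(30) / 1000
= 26.08 GPa

26.08


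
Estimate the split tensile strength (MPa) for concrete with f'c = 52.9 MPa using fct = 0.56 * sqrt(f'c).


fct = 0.56 * sqrt(52.9)
= 0.56 * 7.273
= 4.073 MPa

4.073


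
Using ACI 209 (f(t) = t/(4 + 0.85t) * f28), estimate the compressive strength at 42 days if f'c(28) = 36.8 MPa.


f(42) = 42 / (4 + 0.85 * 42) * 36.8
= 42 / 39.7 * 36.8
= 38.93 MPa

38.93


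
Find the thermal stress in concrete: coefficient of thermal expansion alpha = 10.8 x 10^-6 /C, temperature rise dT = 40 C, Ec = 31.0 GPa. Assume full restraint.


sigma = alpha * dT * Ec
= 10.8e-6 * 40 * 31.0 * 1000
= 13.392 MPa

13.392


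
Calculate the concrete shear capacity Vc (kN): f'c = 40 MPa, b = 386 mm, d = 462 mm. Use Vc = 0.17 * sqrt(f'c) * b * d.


Vc = 0.17 * sqrt(40) * 386 * 462 / 1000
= 191.74 kN

191.74


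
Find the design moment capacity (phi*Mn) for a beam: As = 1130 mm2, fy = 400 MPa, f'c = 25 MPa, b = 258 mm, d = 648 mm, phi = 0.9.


a = As * fy / (0.85 * f'c * b)
= 1130 * 400 / (0.85 * 25 * 258)
= 82.4441 mm
Mn = As * fy * (d - a/2) / 10^6
= 274.2636 kN-m
phi*Mn = 0.9 * 274.2636 = 246.84 kN-m

246.84


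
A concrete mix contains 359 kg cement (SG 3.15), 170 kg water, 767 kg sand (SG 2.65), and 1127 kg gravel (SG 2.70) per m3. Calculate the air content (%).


Vol cement = 359 / (3.15 * 1000) = 0.113968 m3
Vol water = 170 / 1000 = 0.17 m3
Vol sand = 767 / (2.65 * 1000) = 0.289434 m3
Vol gravel = 1127 / (2.70 * 1000) = 0.417407 m3
Total solid + water volume = 0.99081 m3
Air = (1 - 0.99081) * 100 = 0.92%

0.92


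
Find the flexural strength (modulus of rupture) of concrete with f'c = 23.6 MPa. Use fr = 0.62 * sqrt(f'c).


fr = 0.62 * sqrt(23.6)
= 3.012 MPa

3.012


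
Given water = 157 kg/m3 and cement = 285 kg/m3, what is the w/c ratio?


w/c = water / cement
w/c = 157 / 285 = 0.551

0.551


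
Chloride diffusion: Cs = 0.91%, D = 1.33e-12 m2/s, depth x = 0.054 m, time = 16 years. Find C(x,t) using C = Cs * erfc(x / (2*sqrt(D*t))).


t_seconds = 16 * 365.25 * 24 * 3600 = 504921600.0 s
arg = 0.054 / (2 * sqrt(1.33e-12 * 504921600.0))
= 1.0419
erfc(1.0419) = 0.1406
C = 0.91 * 0.1406 = 0.128%

0.128


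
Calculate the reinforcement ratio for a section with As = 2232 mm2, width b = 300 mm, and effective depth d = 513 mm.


rho = As / (b * d)
= 2232 / (300 * 513)
= 0.0145

0.0145


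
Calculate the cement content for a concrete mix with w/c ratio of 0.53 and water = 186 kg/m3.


Cement = water / (w/c)
= 186 / 0.53
= 350.9 kg/m3

350.9


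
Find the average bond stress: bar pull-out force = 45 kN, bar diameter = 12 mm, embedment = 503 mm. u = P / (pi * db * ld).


u = P / (pi * db * ld)
= 45 * 1000 / (pi * 12 * 503)
= 2.373 MPa

2.373


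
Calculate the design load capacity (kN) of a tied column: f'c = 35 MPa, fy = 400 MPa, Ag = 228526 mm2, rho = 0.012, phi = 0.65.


Ast = rho * Ag = 0.012 * 228526 = 2742.312 mm2
phi*Pn = 0.65 * 0.80 * (0.85 * 35 * (228526 - 2742.312) + 400 * 2742.312) / 1000
= 4063.27 kN

4063.27


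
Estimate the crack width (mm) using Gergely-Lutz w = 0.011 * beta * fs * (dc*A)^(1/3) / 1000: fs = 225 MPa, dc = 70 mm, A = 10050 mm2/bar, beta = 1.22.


w = 0.011 * beta * fs * (dc * A)^(1/3) / 1000
= 0.011 * 1.22 * 225 * (70 * 10050)^(1/3) / 1000
= 0.269 mm

0.269


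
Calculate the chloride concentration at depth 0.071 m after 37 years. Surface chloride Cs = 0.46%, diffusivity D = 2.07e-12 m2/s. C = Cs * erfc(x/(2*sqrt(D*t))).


t_seconds = 37 * 365.25 * 24 * 3600 = 1167631200.0 s
arg = 0.071 / (2 * sqrt(2.07e-12 * 1167631200.0))
= 0.7221
erfc(0.7221) = 0.3072
C = 0.46 * 0.3072 = 0.1413%

0.1413


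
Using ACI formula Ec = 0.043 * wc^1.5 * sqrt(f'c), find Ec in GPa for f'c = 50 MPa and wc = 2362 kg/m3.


Ec = 0.043 * 2362^1.5 * sqrt(50) / 1000
= 34.9 GPa

34.9


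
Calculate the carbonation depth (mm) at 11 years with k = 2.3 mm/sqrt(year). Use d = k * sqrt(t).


depth = k * sqrt(t)
= 2.3 * sqrt(11)
= 7.63 mm

7.63


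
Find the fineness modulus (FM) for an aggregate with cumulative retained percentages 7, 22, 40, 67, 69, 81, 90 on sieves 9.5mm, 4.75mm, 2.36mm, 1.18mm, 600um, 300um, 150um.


FM = sum(cumulative % retained) / 100
= 376 / 100
= 3.76

3.76


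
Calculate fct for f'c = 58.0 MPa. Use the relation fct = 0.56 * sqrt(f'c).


fct = 0.56 * sqrt(58.0)
= 0.56 * 7.616
= 4.265 MPa

4.265


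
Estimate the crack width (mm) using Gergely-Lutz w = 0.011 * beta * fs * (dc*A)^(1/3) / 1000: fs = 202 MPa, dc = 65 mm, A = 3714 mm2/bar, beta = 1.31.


w = 0.011 * beta * fs * (dc * A)^(1/3) / 1000
= 0.011 * 1.31 * 202 * (65 * 3714)^(1/3) / 1000
= 0.181 mm

0.181


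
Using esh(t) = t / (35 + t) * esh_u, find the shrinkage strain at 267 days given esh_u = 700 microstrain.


esh(267) = 267 / (35 + 267) * 700
= 267 / 302 * 700
= 618.9 microstrain

618.9


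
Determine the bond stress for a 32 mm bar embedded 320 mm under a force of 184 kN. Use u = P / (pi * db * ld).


u = P / (pi * db * ld)
= 184 * 1000 / (pi * 32 * 320)
= 5.72 MPa

5.72


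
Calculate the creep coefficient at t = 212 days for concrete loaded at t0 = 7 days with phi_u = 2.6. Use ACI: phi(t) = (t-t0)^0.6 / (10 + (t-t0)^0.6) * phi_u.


dt = 212 - 7 = 205
phi = 205^0.6 / (10 + 205^0.6) * 2.6
= 1.844

1.844


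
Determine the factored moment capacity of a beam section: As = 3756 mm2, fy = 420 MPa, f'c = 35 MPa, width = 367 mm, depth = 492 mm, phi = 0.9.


a = As * fy / (0.85 * f'c * b)
= 3756 * 420 / (0.85 * 35 * 367)
= 144.4847 mm
Mn = As * fy * (d - a/2) / 10^6
= 662.1761 kN-m
phi*Mn = 0.9 * 662.1761 = 595.96 kN-m

595.96


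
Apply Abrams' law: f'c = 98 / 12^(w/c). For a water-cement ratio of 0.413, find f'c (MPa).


f'c = 98 / 12^0.413
= 98 / 2.791
= 35.12 MPa

35.12


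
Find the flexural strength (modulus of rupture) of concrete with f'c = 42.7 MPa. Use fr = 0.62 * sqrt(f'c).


fr = 0.62 * sqrt(42.7)
= 4.051 MPa

4.051


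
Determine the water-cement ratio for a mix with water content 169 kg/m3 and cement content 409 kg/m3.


w/c = water / cement
w/c = 169 / 409 = 0.413

0.413


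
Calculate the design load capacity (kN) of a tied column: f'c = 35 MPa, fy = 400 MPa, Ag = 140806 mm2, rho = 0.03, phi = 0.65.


Ast = rho * Ag = 0.03 * 140806 = 4224.18 mm2
phi*Pn = 0.65 * 0.80 * (0.85 * 35 * (140806 - 4224.18) + 400 * 4224.18) / 1000
= 2991.55 kN

2991.55


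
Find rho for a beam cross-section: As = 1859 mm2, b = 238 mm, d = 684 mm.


rho = As / (b * d)
= 1859 / (238 * 684)
= 0.0114

0.0114


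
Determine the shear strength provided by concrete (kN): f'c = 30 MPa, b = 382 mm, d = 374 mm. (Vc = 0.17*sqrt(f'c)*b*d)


Vc = 0.17 * sqrt(30) * 382 * 374 / 1000
= 133.03 kN

133.03


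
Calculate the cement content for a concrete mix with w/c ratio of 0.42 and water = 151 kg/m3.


Cement = water / (w/c)
= 151 / 0.42
= 359.5 kg/m3

359.5


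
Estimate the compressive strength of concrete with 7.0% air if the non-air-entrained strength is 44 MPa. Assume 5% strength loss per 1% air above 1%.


Strength loss = (7.0 - 1) * 5 = 30.0%
f'c = 44 * (1 - 30.0/100)
= 30.8 MPa

30.8


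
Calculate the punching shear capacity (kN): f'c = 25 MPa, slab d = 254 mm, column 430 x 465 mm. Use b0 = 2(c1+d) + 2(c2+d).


b0 = 2*(430 + 254) + 2*(465 + 254) = 2806 mm
Vc = 0.33 * sqrt(25) * 2806 * 254 / 1000
= 1175.99 kN

1175.99


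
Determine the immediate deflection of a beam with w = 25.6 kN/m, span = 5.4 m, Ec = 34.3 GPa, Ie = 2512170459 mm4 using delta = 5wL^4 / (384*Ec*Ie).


Convert: L = 5.4 m = 5400 mm, Ec = 34.3 GPa = 34300 MPa
delta = 5 * 25.6 * 5400^4 / (384 * 34300 * 2512170459)
= 3.29 mm

3.29


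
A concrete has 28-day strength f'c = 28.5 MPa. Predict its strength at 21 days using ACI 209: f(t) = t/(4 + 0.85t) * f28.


f(21) = 21 / (4 + 0.85 * 21) * 28.5
= 21 / 21.85 * 28.5
= 27.39 MPa

27.39


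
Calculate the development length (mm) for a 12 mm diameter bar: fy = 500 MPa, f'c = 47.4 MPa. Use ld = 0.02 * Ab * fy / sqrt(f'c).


Ab = pi * 12^2 / 4 = 113.097 mm2
ld = 0.02 * 113.097 * 500 / sqrt(47.4)
= 164.3 mm

164.3


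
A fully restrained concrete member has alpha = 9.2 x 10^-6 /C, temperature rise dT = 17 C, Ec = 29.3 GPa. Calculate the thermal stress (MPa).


sigma = alpha * dT * Ec
= 9.2e-6 * 17 * 29.3 * 1000
= 4.583 MPa

4.583


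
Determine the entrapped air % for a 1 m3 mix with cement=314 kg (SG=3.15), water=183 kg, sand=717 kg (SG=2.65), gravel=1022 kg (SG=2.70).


Vol cement = 314 / (3.15 * 1000) = 0.099683 m3
Vol water = 183 / 1000 = 0.183 m3
Vol sand = 717 / (2.65 * 1000) = 0.270566 m3
Vol gravel = 1022 / (2.70 * 1000) = 0.378519 m3
Total solid + water volume = 0.931767 m3
Air = (1 - 0.931767) * 100 = 6.82%

6.82


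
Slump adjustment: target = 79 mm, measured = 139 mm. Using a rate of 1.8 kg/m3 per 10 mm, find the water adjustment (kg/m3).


Difference = 79 - 139 = -60 mm
Water adjustment = -60 * 1.8 / 10 = -10.8 kg/m3

-10.8


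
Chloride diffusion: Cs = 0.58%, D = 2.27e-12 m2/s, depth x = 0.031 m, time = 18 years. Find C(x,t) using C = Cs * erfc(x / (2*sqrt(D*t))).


t_seconds = 18 * 365.25 * 24 * 3600 = 568036800.0 s
arg = 0.031 / (2 * sqrt(2.27e-12 * 568036800.0))
= 0.4316
erfc(0.4316) = 0.5416
C = 0.58 * 0.5416 = 0.3141%

0.3141


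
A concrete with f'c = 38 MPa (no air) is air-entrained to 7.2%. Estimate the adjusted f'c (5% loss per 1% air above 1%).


Strength loss = (7.2 - 1) * 5 = 31.0%
f'c = 38 * (1 - 31.0/100)
= 26.22 MPa

26.22


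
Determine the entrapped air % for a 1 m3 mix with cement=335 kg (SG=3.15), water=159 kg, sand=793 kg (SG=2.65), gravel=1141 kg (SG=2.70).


Vol cement = 335 / (3.15 * 1000) = 0.106349 m3
Vol water = 159 / 1000 = 0.159 m3
Vol sand = 793 / (2.65 * 1000) = 0.299245 m3
Vol gravel = 1141 / (2.70 * 1000) = 0.422593 m3
Total solid + water volume = 0.987187 m3
Air = (1 - 0.987187) * 100 = 1.28%

1.28


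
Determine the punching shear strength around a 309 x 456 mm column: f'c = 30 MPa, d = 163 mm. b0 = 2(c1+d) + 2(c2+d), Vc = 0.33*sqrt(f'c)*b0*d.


b0 = 2*(309 + 163) + 2*(456 + 163) = 2182 mm
Vc = 0.33 * sqrt(30) * 2182 * 163 / 1000
= 642.86 kN

642.86


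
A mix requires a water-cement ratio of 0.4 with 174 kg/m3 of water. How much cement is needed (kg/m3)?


Cement = water / (w/c)
= 174 / 0.4
= 435.0 kg/m3

435.0


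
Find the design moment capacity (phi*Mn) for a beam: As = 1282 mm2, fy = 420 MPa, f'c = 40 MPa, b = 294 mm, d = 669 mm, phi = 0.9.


a = As * fy / (0.85 * f'c * b)
= 1282 * 420 / (0.85 * 40 * 294)
= 53.8655 mm
Mn = As * fy * (d - a/2) / 10^6
= 345.7147 kN-m
phi*Mn = 0.9 * 345.7147 = 311.14 kN-m

311.14


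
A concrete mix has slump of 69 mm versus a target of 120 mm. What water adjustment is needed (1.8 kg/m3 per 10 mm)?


Difference = 120 - 69 = 51 mm
Water adjustment = 51 * 1.8 / 10 = 9.2 kg/m3

9.2


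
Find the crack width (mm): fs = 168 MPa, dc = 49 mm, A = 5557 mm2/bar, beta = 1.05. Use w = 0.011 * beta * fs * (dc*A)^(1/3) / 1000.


w = 0.011 * beta * fs * (dc * A)^(1/3) / 1000
= 0.011 * 1.05 * 168 * (49 * 5557)^(1/3) / 1000
= 0.126 mm

0.126


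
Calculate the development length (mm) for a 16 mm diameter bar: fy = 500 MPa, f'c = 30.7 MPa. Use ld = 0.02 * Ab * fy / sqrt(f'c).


Ab = pi * 16^2 / 4 = 201.062 mm2
ld = 0.02 * 201.062 * 500 / sqrt(30.7)
= 362.9 mm

362.9


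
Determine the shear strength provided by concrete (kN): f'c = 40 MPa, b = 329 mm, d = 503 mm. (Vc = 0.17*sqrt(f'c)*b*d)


Vc = 0.17 * sqrt(40) * 329 * 503 / 1000
= 177.93 kN

177.93


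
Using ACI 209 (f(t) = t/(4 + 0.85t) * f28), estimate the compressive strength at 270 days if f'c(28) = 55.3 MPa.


f(270) = 270 / (4 + 0.85 * 270) * 55.3
= 270 / 233.5 * 55.3
= 63.94 MPa

63.94


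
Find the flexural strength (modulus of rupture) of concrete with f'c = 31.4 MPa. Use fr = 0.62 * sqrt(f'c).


fr = 0.62 * sqrt(31.4)
= 3.474 MPa

3.474


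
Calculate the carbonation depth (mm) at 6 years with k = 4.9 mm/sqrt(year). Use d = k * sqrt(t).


depth = k * sqrt(t)
= 4.9 * sqrt(6)
= 12.0 mm

12.0


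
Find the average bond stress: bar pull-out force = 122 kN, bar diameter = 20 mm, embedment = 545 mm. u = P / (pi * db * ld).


u = P / (pi * db * ld)
= 122 * 1000 / (pi * 20 * 545)
= 3.563 MPa

3.563


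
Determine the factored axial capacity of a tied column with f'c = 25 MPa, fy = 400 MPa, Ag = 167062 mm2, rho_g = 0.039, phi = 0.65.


Ast = rho * Ag = 0.039 * 167062 = 6515.418 mm2
phi*Pn = 0.65 * 0.80 * (0.85 * 25 * (167062 - 6515.418) + 400 * 6515.418) / 1000
= 3129.25 kN

3129.25


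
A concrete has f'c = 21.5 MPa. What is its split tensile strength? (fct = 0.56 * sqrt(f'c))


fct = 0.56 * sqrt(21.5)
= 0.56 * 4.637
= 2.597 MPa

2.597


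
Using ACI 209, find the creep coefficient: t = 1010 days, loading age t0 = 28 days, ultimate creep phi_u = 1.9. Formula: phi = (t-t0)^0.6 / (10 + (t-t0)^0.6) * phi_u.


dt = 1010 - 28 = 982
phi = 982^0.6 / (10 + 982^0.6) * 1.9
= 1.638

1.638


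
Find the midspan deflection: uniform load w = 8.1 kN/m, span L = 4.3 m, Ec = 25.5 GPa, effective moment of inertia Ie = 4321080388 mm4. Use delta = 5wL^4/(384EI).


Convert: L = 4.3 m = 4300 mm, Ec = 25.5 GPa = 25500 MPa
delta = 5 * 8.1 * 4300^4 / (384 * 25500 * 4321080388)
= 0.33 mm

0.33


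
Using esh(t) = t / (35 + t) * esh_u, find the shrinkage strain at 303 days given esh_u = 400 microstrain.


esh(303) = 303 / (35 + 303) * 400
= 303 / 338 * 400
= 358.6 microstrain

358.6


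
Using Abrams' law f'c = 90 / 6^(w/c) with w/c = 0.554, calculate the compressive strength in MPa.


f'c = 90 / 6^0.554
= 90 / 2.698
= 33.35 MPa

33.35


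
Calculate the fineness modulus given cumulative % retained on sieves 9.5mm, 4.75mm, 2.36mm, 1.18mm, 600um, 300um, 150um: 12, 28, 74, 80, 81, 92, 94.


FM = sum(cumulative % retained) / 100
= 461 / 100
= 4.61

4.61


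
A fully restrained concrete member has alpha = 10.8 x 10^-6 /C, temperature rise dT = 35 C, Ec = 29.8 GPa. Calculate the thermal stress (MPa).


sigma = alpha * dT * Ec
= 10.8e-6 * 35 * 29.8 * 1000
= 11.264 MPa

11.264


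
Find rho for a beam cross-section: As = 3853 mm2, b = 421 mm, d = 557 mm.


rho = As / (b * d)
= 3853 / (421 * 557)
= 0.0164

0.0164


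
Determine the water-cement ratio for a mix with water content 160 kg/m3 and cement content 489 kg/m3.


w/c = water / cement
w/c = 160 / 489 = 0.327

0.327


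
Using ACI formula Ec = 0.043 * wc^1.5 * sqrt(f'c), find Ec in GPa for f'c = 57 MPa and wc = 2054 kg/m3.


Ec = 0.043 * 2054^1.5 * sqrt(57) / 1000
= 30.22 GPa

30.22


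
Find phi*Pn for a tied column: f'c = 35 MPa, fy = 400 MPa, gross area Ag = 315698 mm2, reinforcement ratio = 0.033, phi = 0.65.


Ast = rho * Ag = 0.033 * 315698 = 10418.034 mm2
phi*Pn = 0.65 * 0.80 * (0.85 * 35 * (315698 - 10418.034) + 400 * 10418.034) / 1000
= 6889.63 kN

6889.63


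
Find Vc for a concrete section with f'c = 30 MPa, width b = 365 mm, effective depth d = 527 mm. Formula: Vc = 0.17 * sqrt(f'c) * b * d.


Vc = 0.17 * sqrt(30) * 365 * 527 / 1000
= 179.11 kN

179.11


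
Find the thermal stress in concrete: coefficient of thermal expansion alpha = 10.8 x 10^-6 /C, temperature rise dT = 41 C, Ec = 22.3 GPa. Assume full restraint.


sigma = alpha * dT * Ec
= 10.8e-6 * 41 * 22.3 * 1000
= 9.874 MPa

9.874


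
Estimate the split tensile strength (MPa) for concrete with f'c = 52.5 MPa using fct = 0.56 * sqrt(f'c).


fct = 0.56 * sqrt(52.5)
= 0.56 * 7.246
= 4.058 MPa

4.058


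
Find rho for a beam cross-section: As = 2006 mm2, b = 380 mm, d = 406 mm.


rho = As / (b * d)
= 2006 / (380 * 406)
= 0.013

0.013


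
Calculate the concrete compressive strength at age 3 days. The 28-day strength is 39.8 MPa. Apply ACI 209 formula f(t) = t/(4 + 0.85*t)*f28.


f(3) = 3 / (4 + 0.85 * 3) * 39.8
= 3 / 6.55 * 39.8
= 18.23 MPa

18.23


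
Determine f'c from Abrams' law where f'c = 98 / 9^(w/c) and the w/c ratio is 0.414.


f'c = 98 / 9^0.414
= 98 / 2.483
= 39.46 MPa

39.46


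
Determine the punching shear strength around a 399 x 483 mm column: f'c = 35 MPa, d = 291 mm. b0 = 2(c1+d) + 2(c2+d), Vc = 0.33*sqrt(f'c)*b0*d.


b0 = 2*(399 + 291) + 2*(483 + 291) = 2928 mm
Vc = 0.33 * sqrt(35) * 2928 * 291 / 1000
= 1663.46 kN

1663.46


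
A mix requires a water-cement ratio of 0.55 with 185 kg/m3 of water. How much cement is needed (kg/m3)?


Cement = water / (w/c)
= 185 / 0.55
= 336.4 kg/m3

336.4


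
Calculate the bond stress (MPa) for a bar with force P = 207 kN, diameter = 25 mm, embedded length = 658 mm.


u = P / (pi * db * ld)
= 207 * 1000 / (pi * 25 * 658)
= 4.005 MPa

4.005


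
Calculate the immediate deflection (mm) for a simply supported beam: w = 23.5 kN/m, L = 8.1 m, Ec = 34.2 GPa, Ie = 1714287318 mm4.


Convert: L = 8.1 m = 8100 mm, Ec = 34.2 GPa = 34200 MPa
delta = 5 * 23.5 * 8100^4 / (384 * 34200 * 1714287318)
= 22.47 mm

22.47


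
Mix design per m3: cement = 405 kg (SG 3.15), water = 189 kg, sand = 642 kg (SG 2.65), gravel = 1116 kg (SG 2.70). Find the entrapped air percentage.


Vol cement = 405 / (3.15 * 1000) = 0.128571 m3
Vol water = 189 / 1000 = 0.189 m3
Vol sand = 642 / (2.65 * 1000) = 0.242264 m3
Vol gravel = 1116 / (2.70 * 1000) = 0.413333 m3
Total solid + water volume = 0.973169 m3
Air = (1 - 0.973169) * 100 = 2.68%

2.68


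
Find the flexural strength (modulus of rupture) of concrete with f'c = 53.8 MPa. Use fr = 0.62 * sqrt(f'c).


fr = 0.62 * sqrt(53.8)
= 4.548 MPa

4.548


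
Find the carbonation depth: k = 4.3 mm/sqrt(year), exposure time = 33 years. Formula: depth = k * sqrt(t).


depth = k * sqrt(t)
= 4.3 * sqrt(33)
= 24.7 mm

24.7


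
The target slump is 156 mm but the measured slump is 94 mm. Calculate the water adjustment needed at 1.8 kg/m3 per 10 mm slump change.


Difference = 156 - 94 = 62 mm
Water adjustment = 62 * 1.8 / 10 = 11.2 kg/m3

11.2


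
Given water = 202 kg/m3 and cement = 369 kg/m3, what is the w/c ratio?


w/c = water / cement
w/c = 202 / 369 = 0.547

0.547


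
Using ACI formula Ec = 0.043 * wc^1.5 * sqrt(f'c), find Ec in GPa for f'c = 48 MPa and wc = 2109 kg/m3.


Ec = 0.043 * 2109^1.5 * sqrt(48) / 1000
= 28.85 GPa

28.85


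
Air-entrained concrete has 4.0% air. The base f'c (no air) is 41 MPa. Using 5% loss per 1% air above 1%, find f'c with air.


Strength loss = (4.0 - 1) * 5 = 15.0%
f'c = 41 * (1 - 15.0/100)
= 34.85 MPa

34.85


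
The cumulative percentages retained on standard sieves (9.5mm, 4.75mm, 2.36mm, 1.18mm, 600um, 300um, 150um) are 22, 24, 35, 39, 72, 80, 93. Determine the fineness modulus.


FM = sum(cumulative % retained) / 100
= 365 / 100
= 3.65

3.65


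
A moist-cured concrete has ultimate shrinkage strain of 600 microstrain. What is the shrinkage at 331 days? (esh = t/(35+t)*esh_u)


esh(331) = 331 / (35 + 331) * 600
= 331 / 366 * 600
= 542.6 microstrain

542.6


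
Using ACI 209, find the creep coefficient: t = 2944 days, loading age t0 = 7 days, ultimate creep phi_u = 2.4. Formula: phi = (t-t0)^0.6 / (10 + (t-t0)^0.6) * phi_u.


dt = 2944 - 7 = 2937
phi = 2937^0.6 / (10 + 2937^0.6) * 2.4
= 2.216

2.216


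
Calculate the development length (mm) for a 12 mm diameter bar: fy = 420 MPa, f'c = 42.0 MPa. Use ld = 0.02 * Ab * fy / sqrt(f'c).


Ab = pi * 12^2 / 4 = 113.097 mm2
ld = 0.02 * 113.097 * 420 / sqrt(42.0)
= 146.6 mm

146.6


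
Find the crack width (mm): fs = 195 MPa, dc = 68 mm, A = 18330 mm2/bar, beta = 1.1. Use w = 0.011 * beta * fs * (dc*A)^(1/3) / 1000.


w = 0.011 * beta * fs * (dc * A)^(1/3) / 1000
= 0.011 * 1.1 * 195 * (68 * 18330)^(1/3) / 1000
= 0.254 mm

0.254


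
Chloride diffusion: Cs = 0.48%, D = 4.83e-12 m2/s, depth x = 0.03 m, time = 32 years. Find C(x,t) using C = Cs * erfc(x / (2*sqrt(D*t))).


t_seconds = 32 * 365.25 * 24 * 3600 = 1009843200.0 s
arg = 0.03 / (2 * sqrt(4.83e-12 * 1009843200.0))
= 0.2148
erfc(0.2148) = 0.7613
C = 0.48 * 0.7613 = 0.3654%

0.3654


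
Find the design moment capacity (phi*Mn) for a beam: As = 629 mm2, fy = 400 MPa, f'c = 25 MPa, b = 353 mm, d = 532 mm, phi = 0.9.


a = As * fy / (0.85 * f'c * b)
= 629 * 400 / (0.85 * 25 * 353)
= 33.5411 mm
Mn = As * fy * (d - a/2) / 10^6
= 129.6317 kN-m
phi*Mn = 0.9 * 129.6317 = 116.67 kN-m

116.67


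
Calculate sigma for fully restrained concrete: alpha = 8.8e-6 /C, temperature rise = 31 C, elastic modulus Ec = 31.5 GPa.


sigma = alpha * dT * Ec
= 8.8e-6 * 31 * 31.5 * 1000
= 8.593 MPa

8.593


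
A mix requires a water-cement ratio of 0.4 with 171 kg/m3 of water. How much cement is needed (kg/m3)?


Cement = water / (w/c)
= 171 / 0.4
= 427.5 kg/m3

427.5


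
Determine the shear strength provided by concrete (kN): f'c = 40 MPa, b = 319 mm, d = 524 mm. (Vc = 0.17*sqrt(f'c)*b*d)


Vc = 0.17 * sqrt(40) * 319 * 524 / 1000
= 179.72 kN

179.72


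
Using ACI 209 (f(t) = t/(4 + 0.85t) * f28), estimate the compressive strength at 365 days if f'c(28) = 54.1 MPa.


f(365) = 365 / (4 + 0.85 * 365) * 54.1
= 365 / 314.25 * 54.1
= 62.84 MPa

62.84


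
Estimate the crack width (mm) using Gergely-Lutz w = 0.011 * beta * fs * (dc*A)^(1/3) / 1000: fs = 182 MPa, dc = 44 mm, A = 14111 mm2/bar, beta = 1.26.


w = 0.011 * beta * fs * (dc * A)^(1/3) / 1000
= 0.011 * 1.26 * 182 * (44 * 14111)^(1/3) / 1000
= 0.215 mm

0.215


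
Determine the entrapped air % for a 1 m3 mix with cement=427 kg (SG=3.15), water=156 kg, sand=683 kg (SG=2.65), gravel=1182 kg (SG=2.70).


Vol cement = 427 / (3.15 * 1000) = 0.135556 m3
Vol water = 156 / 1000 = 0.156 m3
Vol sand = 683 / (2.65 * 1000) = 0.257736 m3
Vol gravel = 1182 / (2.70 * 1000) = 0.437778 m3
Total solid + water volume = 0.987069 m3
Air = (1 - 0.987069) * 100 = 1.29%

1.29


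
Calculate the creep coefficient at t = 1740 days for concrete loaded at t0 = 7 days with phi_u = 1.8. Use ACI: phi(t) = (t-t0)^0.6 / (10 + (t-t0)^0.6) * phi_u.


dt = 1740 - 7 = 1733
phi = 1733^0.6 / (10 + 1733^0.6) * 1.8
= 1.616

1.616


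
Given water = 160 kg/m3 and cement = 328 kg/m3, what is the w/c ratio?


w/c = water / cement
w/c = 160 / 328 = 0.488

0.488


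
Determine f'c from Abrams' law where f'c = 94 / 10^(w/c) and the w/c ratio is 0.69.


f'c = 94 / 10^0.69
= 94 / 4.898
= 19.19 MPa

19.19


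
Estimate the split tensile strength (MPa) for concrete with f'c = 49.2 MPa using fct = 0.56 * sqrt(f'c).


fct = 0.56 * sqrt(49.2)
= 0.56 * 7.014
= 3.928 MPa

3.928


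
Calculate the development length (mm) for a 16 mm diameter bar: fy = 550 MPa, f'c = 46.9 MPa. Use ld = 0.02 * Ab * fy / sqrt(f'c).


Ab = pi * 16^2 / 4 = 201.062 mm2
ld = 0.02 * 201.062 * 550 / sqrt(46.9)
= 323.0 mm

323.0


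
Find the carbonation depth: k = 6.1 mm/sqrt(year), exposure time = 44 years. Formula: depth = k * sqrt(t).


depth = k * sqrt(t)
= 6.1 * sqrt(44)
= 40.46 mm

40.46


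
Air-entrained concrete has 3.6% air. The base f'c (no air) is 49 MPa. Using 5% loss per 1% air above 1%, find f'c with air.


Strength loss = (3.6 - 1) * 5 = 13.0%
f'c = 49 * (1 - 13.0/100)
= 42.63 MPa

42.63


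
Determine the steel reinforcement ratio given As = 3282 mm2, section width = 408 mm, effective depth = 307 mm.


rho = As / (b * d)
= 3282 / (408 * 307)
= 0.0262

0.0262


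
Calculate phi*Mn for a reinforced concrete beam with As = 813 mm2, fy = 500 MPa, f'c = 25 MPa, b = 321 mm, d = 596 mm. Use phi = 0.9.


a = As * fy / (0.85 * f'c * b)
= 813 * 500 / (0.85 * 25 * 321)
= 59.5932 mm
Mn = As * fy * (d - a/2) / 10^6
= 230.1617 kN-m
phi*Mn = 0.9 * 230.1617 = 207.15 kN-m

207.15


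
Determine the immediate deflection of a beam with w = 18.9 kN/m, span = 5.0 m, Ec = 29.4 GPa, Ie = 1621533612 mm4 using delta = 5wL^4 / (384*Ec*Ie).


Convert: L = 5.0 m = 5000 mm, Ec = 29.4 GPa = 29400 MPa
delta = 5 * 18.9 * 5000^4 / (384 * 29400 * 1621533612)
= 3.23 mm

3.23


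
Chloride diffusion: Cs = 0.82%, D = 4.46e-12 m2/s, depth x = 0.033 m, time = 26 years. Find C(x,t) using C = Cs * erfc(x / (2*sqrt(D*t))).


t_seconds = 26 * 365.25 * 24 * 3600 = 820497600.0 s
arg = 0.033 / (2 * sqrt(4.46e-12 * 820497600.0))
= 0.2728
erfc(0.2728) = 0.6997
C = 0.82 * 0.6997 = 0.5737%

0.5737
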